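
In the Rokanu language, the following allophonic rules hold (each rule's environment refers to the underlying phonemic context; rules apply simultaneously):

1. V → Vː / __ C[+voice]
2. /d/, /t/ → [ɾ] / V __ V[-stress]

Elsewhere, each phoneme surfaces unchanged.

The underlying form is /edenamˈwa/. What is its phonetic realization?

/e/ (word-initial) occurs before a voiced consonant → [eː] by rule 1.
/d/ (between /e/ and /e/) occurs between a vowel and a following unstressed vowel → [ɾ] by rule 2.
Rule 1 applies to /e/ (between /d/ and /n/: before a voiced consonant) → [eː].
/n/ (between /e/ and /a/) is unaffected → [n].
/a/ — between /n/ and /m/, before a voiced consonant — surfaces as [aː] (rule 1).
/m/ — not in any rule's target class → [m].
/w/ — not in any rule's target class → [w].
/a/ (word-final): rule 1 targets it, but not before a voiced consonant → unchanged [a].

[eːɾeːnaːmˈwa]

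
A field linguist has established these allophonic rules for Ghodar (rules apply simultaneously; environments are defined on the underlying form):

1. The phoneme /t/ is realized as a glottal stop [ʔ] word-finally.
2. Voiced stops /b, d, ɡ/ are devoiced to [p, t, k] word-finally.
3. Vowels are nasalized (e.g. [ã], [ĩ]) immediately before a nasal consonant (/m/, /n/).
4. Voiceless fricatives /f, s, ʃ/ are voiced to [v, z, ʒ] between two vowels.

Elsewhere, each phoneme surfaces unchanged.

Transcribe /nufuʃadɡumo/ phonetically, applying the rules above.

[nuvuʒadɡũmo]

/n/ stays [n].
/u/ (between /n/ and /f/) fails the environment for rule 3, so it stays [u].
/f/ meets the environment for rule 4 (between two vowels) → [v].
/u/ — between /f/ and /ʃ/; rule 3 does not apply here → [u].
/ʃ/ (between /u/ and /a/) occurs between two vowels → [ʒ] by rule 4.
/a/ (between /ʃ/ and /d/) is in the target of rule 3 but the environment (before a nasal consonant) is not met → [a].
/d/ (between /a/ and /ɡ/): rule 2 targets it, but not word-finally → unchanged [d].
/ɡ/ (between /d/ and /u/) fails the environment for rule 2, so it stays [ɡ].
/u/ (between /ɡ/ and /m/) occurs before a nasal consonant → [ũ] by rule 3.
/m/ (between /u/ and /o/): no rule targets it → [m].
/o/ — word-final; rule 3 does not apply here → [o].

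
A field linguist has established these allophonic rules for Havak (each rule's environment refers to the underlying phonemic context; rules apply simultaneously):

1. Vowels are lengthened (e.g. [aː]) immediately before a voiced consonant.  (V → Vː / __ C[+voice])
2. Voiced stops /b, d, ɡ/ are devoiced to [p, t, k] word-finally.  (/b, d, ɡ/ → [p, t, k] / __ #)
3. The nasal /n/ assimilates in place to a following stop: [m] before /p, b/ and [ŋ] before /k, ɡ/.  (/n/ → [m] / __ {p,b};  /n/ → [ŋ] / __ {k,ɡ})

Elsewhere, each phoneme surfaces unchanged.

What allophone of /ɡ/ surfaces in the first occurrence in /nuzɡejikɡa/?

[ɡ]

/ɡ/ (between /z/ and /e/) fails the environment for rule 2, so it stays [ɡ].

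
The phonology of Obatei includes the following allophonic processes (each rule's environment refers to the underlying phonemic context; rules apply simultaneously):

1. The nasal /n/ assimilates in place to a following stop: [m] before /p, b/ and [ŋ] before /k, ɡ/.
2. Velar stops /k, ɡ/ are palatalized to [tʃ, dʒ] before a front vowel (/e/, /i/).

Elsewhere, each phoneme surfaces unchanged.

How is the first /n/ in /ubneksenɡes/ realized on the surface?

[n]

/n/ (between /b/ and /e/): rule 1 targets it, but not before a labial or velar stop → unchanged [n].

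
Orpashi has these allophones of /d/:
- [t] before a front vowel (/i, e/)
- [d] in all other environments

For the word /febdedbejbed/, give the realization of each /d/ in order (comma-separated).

[t], [d], [d]

Occurrence 1 (position 4): before a front vowel (/i, e/) → [t].
Occurrence 2 (position 6): no conditioning environment matches → elsewhere allophone [d].
Occurrence 3 (position 12): no conditioning environment matches → elsewhere allophone [d].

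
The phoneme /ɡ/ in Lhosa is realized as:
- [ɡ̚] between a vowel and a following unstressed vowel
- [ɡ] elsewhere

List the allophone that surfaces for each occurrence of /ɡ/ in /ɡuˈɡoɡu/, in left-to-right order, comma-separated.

Occurrence 1 (position 1): no conditioning environment matches → elsewhere allophone [ɡ].
Occurrence 2 (position 3): no conditioning environment matches → elsewhere allophone [ɡ].
Occurrence 3 (position 5): between a vowel and a following unstressed vowel → [ɡ̚].

[ɡ], [ɡ], [ɡ̚]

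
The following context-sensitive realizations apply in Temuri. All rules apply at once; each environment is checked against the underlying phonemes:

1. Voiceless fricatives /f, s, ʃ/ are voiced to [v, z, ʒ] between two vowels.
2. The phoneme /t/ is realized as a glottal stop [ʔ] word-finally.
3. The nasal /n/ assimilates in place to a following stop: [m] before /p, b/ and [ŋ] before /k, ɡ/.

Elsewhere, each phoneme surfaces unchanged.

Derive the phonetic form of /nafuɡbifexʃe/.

/n/ — word-initial; rule 3 does not apply here → [n].
/a/ (between /n/ and /f/) is unaffected → [a].
Rule 1 applies to /f/ (between /a/ and /u/: between two vowels) → [v].
/u/ stays [u].
/ɡ/ (between /u/ and /b/): no rule targets it → [ɡ].
/b/ — not in any rule's target class → [b].
/i/ (between /b/ and /f/) is unaffected → [i].
/f/ (between /i/ and /e/): between two vowels, so rule 1 applies → [v].
/e/ (between /f/ and /x/): no rule targets it → [e].
/x/ (between /e/ and /ʃ/) is unaffected → [x].
/ʃ/ (between /x/ and /e/) fails the environment for rule 1, so it stays [ʃ].
/e/ (word-final): no rule targets it → [e].

[navuɡbivexʃe]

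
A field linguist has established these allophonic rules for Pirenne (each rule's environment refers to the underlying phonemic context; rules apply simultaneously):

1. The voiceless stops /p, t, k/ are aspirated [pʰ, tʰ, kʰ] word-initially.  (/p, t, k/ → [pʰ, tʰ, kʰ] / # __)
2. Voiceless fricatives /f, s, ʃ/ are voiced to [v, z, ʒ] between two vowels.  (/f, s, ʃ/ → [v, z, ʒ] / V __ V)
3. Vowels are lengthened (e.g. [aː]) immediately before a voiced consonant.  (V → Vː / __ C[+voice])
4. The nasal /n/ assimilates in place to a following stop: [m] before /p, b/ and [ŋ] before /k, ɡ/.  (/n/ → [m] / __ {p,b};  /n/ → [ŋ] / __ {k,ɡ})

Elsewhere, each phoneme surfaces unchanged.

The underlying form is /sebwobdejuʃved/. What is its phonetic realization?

/s/ (word-initial): rule 2 targets it, but not between two vowels → unchanged [s].
Rule 3 applies to /e/ (between /s/ and /b/: before a voiced consonant) → [eː].
/o/ — between /w/ and /b/, before a voiced consonant — surfaces as [oː] (rule 3).
/e/ (between /d/ and /j/) occurs before a voiced consonant → [eː] by rule 3.
/u/ — between /j/ and /ʃ/; rule 3 does not apply here → [u].
/ʃ/ (between /u/ and /v/) is in the target of rule 2 but the environment (between two vowels) is not met → [ʃ].
/e/ meets the environment for rule 3 (before a voiced consonant) → [eː].

[seːbwoːbdeːjuʃveːd]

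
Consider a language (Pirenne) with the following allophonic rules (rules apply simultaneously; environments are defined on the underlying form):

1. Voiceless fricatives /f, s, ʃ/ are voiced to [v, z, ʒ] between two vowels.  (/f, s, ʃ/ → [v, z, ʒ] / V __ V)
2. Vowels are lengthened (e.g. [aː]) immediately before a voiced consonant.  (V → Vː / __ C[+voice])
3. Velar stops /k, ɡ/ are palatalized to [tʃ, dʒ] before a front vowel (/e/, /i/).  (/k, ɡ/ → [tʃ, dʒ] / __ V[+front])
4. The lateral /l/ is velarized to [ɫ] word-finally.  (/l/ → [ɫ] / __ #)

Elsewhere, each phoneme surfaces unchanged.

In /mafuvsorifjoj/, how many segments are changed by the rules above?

Segments that undergo a rule: /f/ → [v] (rule 1); /u/ → [uː] (rule 2); /o/ → [oː] (rule 2); /o/ → [oː] (rule 2).
All other segments surface unchanged.

4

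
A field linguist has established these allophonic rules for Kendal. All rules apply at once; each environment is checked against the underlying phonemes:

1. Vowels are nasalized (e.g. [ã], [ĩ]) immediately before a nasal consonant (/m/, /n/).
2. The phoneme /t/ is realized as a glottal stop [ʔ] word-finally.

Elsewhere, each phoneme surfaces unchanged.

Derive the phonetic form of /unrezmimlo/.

[ũnrezmĩmlo]

/u/ (word-initial) occurs before a nasal consonant → [ũ] by rule 1.
/n/ — not in any rule's target class → [n].
/r/ (between /n/ and /e/): no rule targets it → [r].
/e/ (between /r/ and /z/) is in the target of rule 1 but the environment (before a nasal consonant) is not met → [e].
/z/ — not in any rule's target class → [z].
/m/ (between /z/ and /i/): no rule targets it → [m].
/i/ — between /m/ and /m/, before a nasal consonant — surfaces as [ĩ] (rule 1).
/m/ stays [m].
/l/ (between /m/ and /o/) is unaffected → [l].
/o/ (word-final) fails the environment for rule 1, so it stays [o].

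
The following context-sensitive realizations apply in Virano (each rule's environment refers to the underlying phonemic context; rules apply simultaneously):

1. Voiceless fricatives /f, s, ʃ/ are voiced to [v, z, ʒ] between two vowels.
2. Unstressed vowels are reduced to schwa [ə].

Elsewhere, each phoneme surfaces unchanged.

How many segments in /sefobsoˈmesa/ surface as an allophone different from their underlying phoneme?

6

Segments that undergo a rule: /e/ → [ə] (rule 2); /f/ → [v] (rule 1); /o/ → [ə] (rule 2); /o/ → [ə] (rule 2); /s/ → [z] (rule 1); /a/ → [ə] (rule 2).
All other segments surface unchanged.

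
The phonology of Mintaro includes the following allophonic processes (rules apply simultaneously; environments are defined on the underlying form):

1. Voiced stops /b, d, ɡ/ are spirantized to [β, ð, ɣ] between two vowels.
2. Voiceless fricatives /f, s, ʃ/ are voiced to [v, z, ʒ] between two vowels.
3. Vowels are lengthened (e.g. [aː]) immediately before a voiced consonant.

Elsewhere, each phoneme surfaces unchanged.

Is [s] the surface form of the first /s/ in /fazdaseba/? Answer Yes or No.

/s/ — between /a/ and /e/, between two vowels — surfaces as [z] (rule 2).
The actual realization is [z], not [s].

No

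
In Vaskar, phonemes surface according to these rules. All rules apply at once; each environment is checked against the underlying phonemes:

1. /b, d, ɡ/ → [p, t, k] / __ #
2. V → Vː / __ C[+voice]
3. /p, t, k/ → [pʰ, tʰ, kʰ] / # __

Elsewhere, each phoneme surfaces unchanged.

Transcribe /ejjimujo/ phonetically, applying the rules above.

/e/ (word-initial) occurs before a voiced consonant → [eː] by rule 2.
/j/ (between /e/ and /j/) is unaffected → [j].
/j/ stays [j].
/i/ (between /j/ and /m/) occurs before a voiced consonant → [iː] by rule 2.
/m/ (between /i/ and /u/) is unaffected → [m].
Rule 2 applies to /u/ (between /m/ and /j/: before a voiced consonant) → [uː].
/j/ (between /u/ and /o/) is unaffected → [j].
/o/ (word-final) fails the environment for rule 2, so it stays [o].

[eːjjiːmuːjo]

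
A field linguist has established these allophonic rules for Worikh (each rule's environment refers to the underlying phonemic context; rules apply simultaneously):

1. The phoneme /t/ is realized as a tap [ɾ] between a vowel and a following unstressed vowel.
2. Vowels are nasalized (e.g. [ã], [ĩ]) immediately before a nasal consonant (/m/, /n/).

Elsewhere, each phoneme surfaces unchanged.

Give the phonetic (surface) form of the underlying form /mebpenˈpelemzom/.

[mebpẽnˈpelẽmzõm]

/m/ stays [m].
/e/ (between /m/ and /b/) fails the environment for rule 2, so it stays [e].
/b/ stays [b].
/p/ — not in any rule's target class → [p].
/e/ — between /p/ and /n/, before a nasal consonant — surfaces as [ẽ] (rule 2).
/n/ — not in any rule's target class → [n].
/p/ (between /n/ and /e/): no rule targets it → [p].
/e/ (between /p/ and /l/) fails the environment for rule 2, so it stays [e].
/l/ (between /e/ and /e/): no rule targets it → [l].
/e/ — between /l/ and /m/, before a nasal consonant — surfaces as [ẽ] (rule 2).
/m/ (between /e/ and /z/): no rule targets it → [m].
/z/ — not in any rule's target class → [z].
/o/ (between /z/ and /m/) occurs before a nasal consonant → [õ] by rule 2.
/m/ (word-final) is unaffected → [m].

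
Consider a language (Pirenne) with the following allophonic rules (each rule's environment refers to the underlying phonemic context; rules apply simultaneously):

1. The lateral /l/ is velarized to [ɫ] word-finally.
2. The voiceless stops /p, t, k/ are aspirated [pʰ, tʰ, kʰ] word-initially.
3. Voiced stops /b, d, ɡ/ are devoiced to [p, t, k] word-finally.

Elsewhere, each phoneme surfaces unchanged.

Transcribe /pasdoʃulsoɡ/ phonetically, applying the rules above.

/p/ (word-initial): word-initially, so rule 2 applies → [pʰ].
/a/ stays [a].
/s/ (between /a/ and /d/): no rule targets it → [s].
/d/ (between /s/ and /o/) is in the target of rule 3 but the environment (word-finally) is not met → [d].
/o/ (between /d/ and /ʃ/) is unaffected → [o].
/ʃ/ — not in any rule's target class → [ʃ].
/u/ — not in any rule's target class → [u].
/l/ (between /u/ and /s/) fails the environment for rule 1, so it stays [l].
/s/ (between /l/ and /o/): no rule targets it → [s].
/o/ — not in any rule's target class → [o].
Rule 3 applies to /ɡ/ (word-final: word-finally) → [k].

[pʰasdoʃulsok]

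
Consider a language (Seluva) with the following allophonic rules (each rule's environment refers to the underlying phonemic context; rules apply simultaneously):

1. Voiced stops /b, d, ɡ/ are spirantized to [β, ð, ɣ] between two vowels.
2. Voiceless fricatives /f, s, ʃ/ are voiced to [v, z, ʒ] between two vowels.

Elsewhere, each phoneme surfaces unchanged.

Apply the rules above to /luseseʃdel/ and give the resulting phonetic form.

[luzezeʃdel]

/l/ stays [l].
/u/ (between /l/ and /s/) is unaffected → [u].
Rule 2 applies to /s/ (between /u/ and /e/: between two vowels) → [z].
/e/ stays [e].
/s/ (between /e/ and /e/) occurs between two vowels → [z] by rule 2.
/e/ stays [e].
/ʃ/ (between /e/ and /d/) fails the environment for rule 2, so it stays [ʃ].
/d/ (between /ʃ/ and /e/): rule 1 targets it, but not between two vowels → unchanged [d].
/e/ (between /d/ and /l/): no rule targets it → [e].
/l/ stays [l].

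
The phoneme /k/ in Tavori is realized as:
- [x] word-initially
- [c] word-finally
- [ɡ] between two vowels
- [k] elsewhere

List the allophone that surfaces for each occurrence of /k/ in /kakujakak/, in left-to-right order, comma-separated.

[x], [ɡ], [ɡ], [c]

Occurrence 1 (position 1): word-initially → [x].
Occurrence 2 (position 3): between two vowels → [ɡ].
Occurrence 3 (position 7): between two vowels → [ɡ].
Occurrence 4 (position 9): word-finally → [c].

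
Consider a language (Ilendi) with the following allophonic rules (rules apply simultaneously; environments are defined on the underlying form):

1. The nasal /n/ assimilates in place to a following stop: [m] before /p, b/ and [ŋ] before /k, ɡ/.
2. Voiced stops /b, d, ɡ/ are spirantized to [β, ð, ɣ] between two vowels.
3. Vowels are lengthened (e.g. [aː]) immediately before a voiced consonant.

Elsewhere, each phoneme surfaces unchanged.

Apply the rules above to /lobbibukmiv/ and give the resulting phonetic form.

[loːbbiːβukmiːv]

/o/ (between /l/ and /b/) occurs before a voiced consonant → [oː] by rule 3.
/b/ (between /o/ and /b/) fails the environment for rule 2, so it stays [b].
/b/ (between /b/ and /i/) fails the environment for rule 2, so it stays [b].
/i/ (between /b/ and /b/): before a voiced consonant, so rule 3 applies → [iː].
/b/ (between /i/ and /u/): between two vowels, so rule 2 applies → [β].
/u/ (between /b/ and /k/) is in the target of rule 3 but the environment (before a voiced consonant) is not met → [u].
/i/ meets the environment for rule 3 (before a voiced consonant) → [iː].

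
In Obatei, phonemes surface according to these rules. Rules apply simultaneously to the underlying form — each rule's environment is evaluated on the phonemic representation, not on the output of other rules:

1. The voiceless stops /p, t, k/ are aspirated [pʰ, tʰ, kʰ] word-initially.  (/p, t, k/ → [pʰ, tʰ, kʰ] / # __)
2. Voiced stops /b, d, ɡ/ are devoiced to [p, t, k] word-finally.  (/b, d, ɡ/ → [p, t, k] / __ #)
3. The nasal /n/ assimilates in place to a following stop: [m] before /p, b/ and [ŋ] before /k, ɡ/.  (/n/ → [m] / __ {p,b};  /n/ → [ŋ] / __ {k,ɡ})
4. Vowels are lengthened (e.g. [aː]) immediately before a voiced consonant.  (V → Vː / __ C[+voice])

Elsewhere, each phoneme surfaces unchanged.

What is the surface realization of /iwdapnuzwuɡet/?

/i/ (word-initial) occurs before a voiced consonant → [iː] by rule 4.
/w/ stays [w].
/d/ (between /w/ and /a/): rule 2 targets it, but not word-finally → unchanged [d].
/a/ (between /d/ and /p/) fails the environment for rule 4, so it stays [a].
/p/ (between /a/ and /n/): rule 1 targets it, but not word-initially → unchanged [p].
/n/ (between /p/ and /u/) is in the target of rule 3 but the environment (before a labial or velar stop) is not met → [n].
/u/ meets the environment for rule 4 (before a voiced consonant) → [uː].
/z/ stays [z].
/w/ (between /z/ and /u/) is unaffected → [w].
/u/ — between /w/ and /ɡ/, before a voiced consonant — surfaces as [uː] (rule 4).
/ɡ/ (between /u/ and /e/) fails the environment for rule 2, so it stays [ɡ].
/e/ (between /ɡ/ and /t/) is in the target of rule 4 but the environment (before a voiced consonant) is not met → [e].
/t/ (word-final): rule 1 targets it, but not word-initially → unchanged [t].

[iːwdapnuːzwuːɡet]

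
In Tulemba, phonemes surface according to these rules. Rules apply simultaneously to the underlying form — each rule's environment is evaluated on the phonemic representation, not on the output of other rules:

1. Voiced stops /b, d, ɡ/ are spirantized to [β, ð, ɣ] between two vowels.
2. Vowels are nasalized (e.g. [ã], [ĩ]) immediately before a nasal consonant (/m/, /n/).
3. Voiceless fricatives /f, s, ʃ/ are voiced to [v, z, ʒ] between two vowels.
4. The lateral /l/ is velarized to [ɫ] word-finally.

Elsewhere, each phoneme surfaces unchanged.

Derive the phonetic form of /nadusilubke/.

/n/ (word-initial): no rule targets it → [n].
/a/ (between /n/ and /d/) fails the environment for rule 2, so it stays [a].
/d/ — between /a/ and /u/, between two vowels — surfaces as [ð] (rule 1).
/u/ (between /d/ and /s/) is in the target of rule 2 but the environment (before a nasal consonant) is not met → [u].
/s/ — between /u/ and /i/, between two vowels — surfaces as [z] (rule 3).
/i/ (between /s/ and /l/): rule 2 targets it, but not before a nasal consonant → unchanged [i].
/l/ (between /i/ and /u/) is in the target of rule 4 but the environment (word-finally) is not met → [l].
/u/ (between /l/ and /b/) is in the target of rule 2 but the environment (before a nasal consonant) is not met → [u].
/b/ — between /u/ and /k/; rule 1 does not apply here → [b].
/k/ — not in any rule's target class → [k].
/e/ (word-final) is in the target of rule 2 but the environment (before a nasal consonant) is not met → [e].

[naðuzilubke]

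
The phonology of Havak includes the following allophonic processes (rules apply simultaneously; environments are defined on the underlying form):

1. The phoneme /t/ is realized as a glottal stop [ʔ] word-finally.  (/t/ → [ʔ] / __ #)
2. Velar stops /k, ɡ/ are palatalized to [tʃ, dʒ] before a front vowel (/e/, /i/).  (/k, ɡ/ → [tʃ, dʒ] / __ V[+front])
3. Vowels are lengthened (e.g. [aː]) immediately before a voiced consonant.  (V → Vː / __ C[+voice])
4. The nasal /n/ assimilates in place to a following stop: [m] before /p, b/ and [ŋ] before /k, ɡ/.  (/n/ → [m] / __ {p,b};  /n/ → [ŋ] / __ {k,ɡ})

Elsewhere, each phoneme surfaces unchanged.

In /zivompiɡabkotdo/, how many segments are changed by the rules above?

4

Segments that undergo a rule: /i/ → [iː] (rule 3); /o/ → [oː] (rule 3); /i/ → [iː] (rule 3); /a/ → [aː] (rule 3).
All other segments surface unchanged.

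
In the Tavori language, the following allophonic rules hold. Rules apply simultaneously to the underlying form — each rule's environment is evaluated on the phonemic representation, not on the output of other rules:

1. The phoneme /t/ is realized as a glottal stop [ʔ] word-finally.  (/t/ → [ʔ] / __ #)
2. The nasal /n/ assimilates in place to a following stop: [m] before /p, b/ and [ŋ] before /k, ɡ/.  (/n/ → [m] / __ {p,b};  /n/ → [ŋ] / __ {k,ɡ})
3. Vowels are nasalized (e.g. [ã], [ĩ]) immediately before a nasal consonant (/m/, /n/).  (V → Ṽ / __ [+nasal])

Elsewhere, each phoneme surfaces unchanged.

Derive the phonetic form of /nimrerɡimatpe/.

/n/ (word-initial): rule 2 targets it, but not before a labial or velar stop → unchanged [n].
/i/ — between /n/ and /m/, before a nasal consonant — surfaces as [ĩ] (rule 3).
/m/ (between /i/ and /r/): no rule targets it → [m].
/r/ — not in any rule's target class → [r].
/e/ (between /r/ and /r/) fails the environment for rule 3, so it stays [e].
/r/ — not in any rule's target class → [r].
/ɡ/ stays [ɡ].
Rule 3 applies to /i/ (between /ɡ/ and /m/: before a nasal consonant) → [ĩ].
/m/ (between /i/ and /a/): no rule targets it → [m].
/a/ (between /m/ and /t/): rule 3 targets it, but not before a nasal consonant → unchanged [a].
/t/ (between /a/ and /p/): rule 1 targets it, but not word-finally → unchanged [t].
/p/ (between /t/ and /e/): no rule targets it → [p].
/e/ (word-final): rule 3 targets it, but not before a nasal consonant → unchanged [e].

[nĩmrerɡĩmatpe]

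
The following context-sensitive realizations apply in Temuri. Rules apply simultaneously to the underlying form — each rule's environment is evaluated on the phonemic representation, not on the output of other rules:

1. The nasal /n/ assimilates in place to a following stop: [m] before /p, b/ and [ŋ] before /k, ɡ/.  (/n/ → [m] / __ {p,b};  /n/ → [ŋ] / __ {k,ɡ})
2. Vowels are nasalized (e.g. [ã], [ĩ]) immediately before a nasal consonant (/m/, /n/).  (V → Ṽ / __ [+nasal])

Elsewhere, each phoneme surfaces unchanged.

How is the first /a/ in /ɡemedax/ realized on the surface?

[a]

/a/ (between /d/ and /x/) is in the target of rule 2 but the environment (before a nasal consonant) is not met → [a].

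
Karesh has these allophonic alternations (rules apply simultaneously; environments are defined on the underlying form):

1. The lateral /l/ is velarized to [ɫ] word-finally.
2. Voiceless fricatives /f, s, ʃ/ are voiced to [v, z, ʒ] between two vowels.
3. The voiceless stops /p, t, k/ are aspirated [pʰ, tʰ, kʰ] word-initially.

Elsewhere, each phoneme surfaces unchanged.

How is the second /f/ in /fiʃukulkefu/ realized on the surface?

[v]

/f/ meets the environment for rule 2 (between two vowels) → [v].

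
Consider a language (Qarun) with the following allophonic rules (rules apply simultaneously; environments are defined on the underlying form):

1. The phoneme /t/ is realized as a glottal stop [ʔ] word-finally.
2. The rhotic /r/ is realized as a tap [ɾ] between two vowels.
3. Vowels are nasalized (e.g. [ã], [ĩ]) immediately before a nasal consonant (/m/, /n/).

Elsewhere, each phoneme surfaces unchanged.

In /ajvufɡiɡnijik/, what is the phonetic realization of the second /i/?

[i]

/i/ (between /n/ and /j/): rule 3 targets it, but not before a nasal consonant → unchanged [i].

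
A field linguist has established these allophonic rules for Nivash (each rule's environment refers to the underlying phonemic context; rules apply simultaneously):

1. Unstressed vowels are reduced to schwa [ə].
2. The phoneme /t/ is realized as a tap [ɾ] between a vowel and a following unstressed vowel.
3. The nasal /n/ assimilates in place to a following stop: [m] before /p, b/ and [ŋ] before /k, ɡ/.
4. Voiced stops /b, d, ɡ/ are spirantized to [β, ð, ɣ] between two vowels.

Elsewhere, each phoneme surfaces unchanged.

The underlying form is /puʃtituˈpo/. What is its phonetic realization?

/p/ stays [p].
/u/ — between /p/ and /ʃ/, in an unstressed syllable — surfaces as [ə] (rule 1).
/ʃ/ stays [ʃ].
/t/ (between /ʃ/ and /i/) fails the environment for rule 2, so it stays [t].
/i/ — between /t/ and /t/, in an unstressed syllable — surfaces as [ə] (rule 1).
/t/ — between /i/ and /u/, between a vowel and a following unstressed vowel — surfaces as [ɾ] (rule 2).
/u/ (between /t/ and /p/): in an unstressed syllable, so rule 1 applies → [ə].
/p/ stays [p].
/o/ (word-final) fails the environment for rule 1, so it stays [o].

[pəʃtəɾəˈpo]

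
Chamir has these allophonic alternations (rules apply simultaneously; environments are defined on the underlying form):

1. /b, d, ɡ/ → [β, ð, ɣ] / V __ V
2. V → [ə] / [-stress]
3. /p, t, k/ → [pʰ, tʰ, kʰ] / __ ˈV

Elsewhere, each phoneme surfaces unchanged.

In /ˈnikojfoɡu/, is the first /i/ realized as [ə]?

No

/i/ — between /n/ and /k/; rule 2 does not apply here → [i].
The actual realization is [i], not [ə].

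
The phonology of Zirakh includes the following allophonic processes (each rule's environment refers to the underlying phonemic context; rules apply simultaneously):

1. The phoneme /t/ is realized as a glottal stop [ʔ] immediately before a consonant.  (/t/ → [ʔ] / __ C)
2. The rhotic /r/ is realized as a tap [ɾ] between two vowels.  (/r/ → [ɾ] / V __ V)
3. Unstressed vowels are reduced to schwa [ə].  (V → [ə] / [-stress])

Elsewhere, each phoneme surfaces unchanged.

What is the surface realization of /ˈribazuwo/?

[ˈribəzəwə]

/r/ (word-initial) fails the environment for rule 2, so it stays [r].
/i/ — between /r/ and /b/; rule 3 does not apply here → [i].
/b/ stays [b].
/a/ meets the environment for rule 3 (in an unstressed syllable) → [ə].
/z/ (between /a/ and /u/) is unaffected → [z].
/u/ (between /z/ and /w/): in an unstressed syllable, so rule 3 applies → [ə].
/w/ (between /u/ and /o/): no rule targets it → [w].
/o/ — word-final, in an unstressed syllable — surfaces as [ə] (rule 3).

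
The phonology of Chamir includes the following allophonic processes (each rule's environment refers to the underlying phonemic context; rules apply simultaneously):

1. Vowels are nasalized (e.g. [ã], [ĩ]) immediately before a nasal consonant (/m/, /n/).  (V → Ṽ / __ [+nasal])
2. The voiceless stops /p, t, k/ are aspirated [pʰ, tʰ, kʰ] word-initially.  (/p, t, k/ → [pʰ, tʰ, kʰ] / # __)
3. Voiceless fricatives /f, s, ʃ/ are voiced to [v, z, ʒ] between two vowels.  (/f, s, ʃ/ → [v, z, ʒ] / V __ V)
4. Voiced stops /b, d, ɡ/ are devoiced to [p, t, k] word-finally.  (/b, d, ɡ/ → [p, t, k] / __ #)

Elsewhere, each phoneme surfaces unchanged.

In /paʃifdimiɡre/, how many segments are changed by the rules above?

3

Segments that undergo a rule: /p/ → [pʰ] (rule 2); /ʃ/ → [ʒ] (rule 3); /i/ → [ĩ] (rule 1).
All other segments surface unchanged.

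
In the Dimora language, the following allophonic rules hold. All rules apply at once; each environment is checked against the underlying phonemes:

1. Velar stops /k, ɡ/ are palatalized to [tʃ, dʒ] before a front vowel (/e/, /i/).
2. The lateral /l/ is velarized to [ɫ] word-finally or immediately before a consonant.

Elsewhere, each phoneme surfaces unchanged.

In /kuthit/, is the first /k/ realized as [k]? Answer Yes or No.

Yes

/k/ (word-initial) is in the target of rule 1 but the environment (before a front vowel) is not met → [k].
The actual realization is [k], which matches [k].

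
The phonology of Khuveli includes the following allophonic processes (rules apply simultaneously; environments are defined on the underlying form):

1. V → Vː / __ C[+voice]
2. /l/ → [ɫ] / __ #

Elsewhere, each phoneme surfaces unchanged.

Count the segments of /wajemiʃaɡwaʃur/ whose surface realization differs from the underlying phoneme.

4

Segments that undergo a rule: /a/ → [aː] (rule 1); /e/ → [eː] (rule 1); /a/ → [aː] (rule 1); /u/ → [uː] (rule 1).
All other segments surface unchanged.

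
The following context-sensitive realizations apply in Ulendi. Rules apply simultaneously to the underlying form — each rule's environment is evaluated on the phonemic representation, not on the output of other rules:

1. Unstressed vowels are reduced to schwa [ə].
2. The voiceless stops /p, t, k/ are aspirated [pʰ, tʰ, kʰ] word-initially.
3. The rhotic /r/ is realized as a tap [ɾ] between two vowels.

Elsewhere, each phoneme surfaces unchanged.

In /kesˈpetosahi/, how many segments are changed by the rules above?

Segments that undergo a rule: /k/ → [kʰ] (rule 2); /e/ → [ə] (rule 1); /o/ → [ə] (rule 1); /a/ → [ə] (rule 1); /i/ → [ə] (rule 1).
All other segments surface unchanged.

5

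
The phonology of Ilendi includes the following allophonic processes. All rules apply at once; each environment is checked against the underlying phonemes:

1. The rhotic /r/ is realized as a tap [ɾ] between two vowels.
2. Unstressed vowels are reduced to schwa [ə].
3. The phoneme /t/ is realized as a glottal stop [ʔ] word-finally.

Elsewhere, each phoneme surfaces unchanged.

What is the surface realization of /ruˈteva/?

[rəˈtevə]

/r/ (word-initial): rule 1 targets it, but not between two vowels → unchanged [r].
/u/ — between /r/ and /t/, in an unstressed syllable — surfaces as [ə] (rule 2).
/t/ (between /u/ and /e/) fails the environment for rule 3, so it stays [t].
/e/ — between /t/ and /v/; rule 2 does not apply here → [e].
/a/ meets the environment for rule 2 (in an unstressed syllable) → [ə].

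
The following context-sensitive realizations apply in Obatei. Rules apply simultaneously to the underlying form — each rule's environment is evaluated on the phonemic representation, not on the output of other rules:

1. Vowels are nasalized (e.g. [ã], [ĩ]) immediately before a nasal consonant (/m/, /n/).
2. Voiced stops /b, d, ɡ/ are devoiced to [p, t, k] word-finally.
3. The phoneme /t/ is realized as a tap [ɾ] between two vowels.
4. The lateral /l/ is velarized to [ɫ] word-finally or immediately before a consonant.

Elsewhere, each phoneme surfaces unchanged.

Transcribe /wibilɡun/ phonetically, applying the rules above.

/w/ — not in any rule's target class → [w].
/i/ (between /w/ and /b/) fails the environment for rule 1, so it stays [i].
/b/ (between /i/ and /i/) fails the environment for rule 2, so it stays [b].
/i/ (between /b/ and /l/) is in the target of rule 1 but the environment (before a nasal consonant) is not met → [i].
/l/ — between /i/ and /ɡ/, word-finally or immediately before a consonant — surfaces as [ɫ] (rule 4).
/ɡ/ — between /l/ and /u/; rule 2 does not apply here → [ɡ].
Rule 1 applies to /u/ (between /ɡ/ and /n/: before a nasal consonant) → [ũ].
/n/ — not in any rule's target class → [n].

[wibiɫɡũn]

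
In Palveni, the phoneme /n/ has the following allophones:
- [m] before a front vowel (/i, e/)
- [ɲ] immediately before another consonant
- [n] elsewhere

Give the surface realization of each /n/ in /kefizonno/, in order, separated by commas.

[ɲ], [n]

Occurrence 1 (position 7): immediately before another consonant → [ɲ].
Occurrence 2 (position 8): no conditioning environment matches → elsewhere allophone [n].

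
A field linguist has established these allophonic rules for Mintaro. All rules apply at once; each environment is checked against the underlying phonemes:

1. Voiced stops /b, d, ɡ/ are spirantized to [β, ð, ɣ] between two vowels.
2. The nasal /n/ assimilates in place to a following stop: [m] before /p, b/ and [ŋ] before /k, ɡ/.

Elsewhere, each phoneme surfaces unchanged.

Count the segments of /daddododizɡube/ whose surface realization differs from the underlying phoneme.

Segments that undergo a rule: /d/ → [ð] (rule 1); /d/ → [ð] (rule 1); /b/ → [β] (rule 1).
All other segments surface unchanged.

3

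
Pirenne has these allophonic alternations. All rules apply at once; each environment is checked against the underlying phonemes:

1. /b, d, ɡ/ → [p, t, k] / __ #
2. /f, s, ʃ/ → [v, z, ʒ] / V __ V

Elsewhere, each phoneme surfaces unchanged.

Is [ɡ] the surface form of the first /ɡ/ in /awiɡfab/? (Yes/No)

Yes

/ɡ/ (between /i/ and /f/) fails the environment for rule 1, so it stays [ɡ].
The actual realization is [ɡ], which matches [ɡ].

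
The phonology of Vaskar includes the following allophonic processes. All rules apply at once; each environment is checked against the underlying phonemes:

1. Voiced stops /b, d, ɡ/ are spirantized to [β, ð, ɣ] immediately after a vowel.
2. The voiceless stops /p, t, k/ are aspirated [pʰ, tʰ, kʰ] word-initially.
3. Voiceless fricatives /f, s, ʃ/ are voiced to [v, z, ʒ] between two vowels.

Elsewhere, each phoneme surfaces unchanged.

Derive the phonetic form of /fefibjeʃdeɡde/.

/f/ — word-initial; rule 3 does not apply here → [f].
/e/ — not in any rule's target class → [e].
/f/ (between /e/ and /i/): between two vowels, so rule 3 applies → [v].
/i/ (between /f/ and /b/): no rule targets it → [i].
/b/ (between /i/ and /j/): immediately after a vowel, so rule 1 applies → [β].
/j/ (between /b/ and /e/) is unaffected → [j].
/e/ (between /j/ and /ʃ/) is unaffected → [e].
/ʃ/ (between /e/ and /d/) is in the target of rule 3 but the environment (between two vowels) is not met → [ʃ].
/d/ (between /ʃ/ and /e/) fails the environment for rule 1, so it stays [d].
/e/ stays [e].
/ɡ/ meets the environment for rule 1 (immediately after a vowel) → [ɣ].
/d/ (between /ɡ/ and /e/) fails the environment for rule 1, so it stays [d].
/e/ (word-final): no rule targets it → [e].

[feviβjeʃdeɣde]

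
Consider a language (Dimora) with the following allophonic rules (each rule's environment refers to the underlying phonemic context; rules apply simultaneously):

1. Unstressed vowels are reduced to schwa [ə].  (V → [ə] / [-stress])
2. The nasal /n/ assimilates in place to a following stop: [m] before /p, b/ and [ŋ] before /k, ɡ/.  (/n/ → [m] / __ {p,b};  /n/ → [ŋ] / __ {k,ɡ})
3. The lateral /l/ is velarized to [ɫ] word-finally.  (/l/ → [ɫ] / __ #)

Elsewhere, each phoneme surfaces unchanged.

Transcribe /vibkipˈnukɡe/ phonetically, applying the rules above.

[vəbkəpˈnukɡə]

/v/ stays [v].
Rule 1 applies to /i/ (between /v/ and /b/: in an unstressed syllable) → [ə].
/b/ (between /i/ and /k/) is unaffected → [b].
/k/ (between /b/ and /i/): no rule targets it → [k].
/i/ (between /k/ and /p/) occurs in an unstressed syllable → [ə] by rule 1.
/p/ stays [p].
/n/ (between /p/ and /u/) is in the target of rule 2 but the environment (before a labial or velar stop) is not met → [n].
/u/ (between /n/ and /k/) fails the environment for rule 1, so it stays [u].
/k/ stays [k].
/ɡ/ (between /k/ and /e/): no rule targets it → [ɡ].
/e/ (word-final) occurs in an unstressed syllable → [ə] by rule 1.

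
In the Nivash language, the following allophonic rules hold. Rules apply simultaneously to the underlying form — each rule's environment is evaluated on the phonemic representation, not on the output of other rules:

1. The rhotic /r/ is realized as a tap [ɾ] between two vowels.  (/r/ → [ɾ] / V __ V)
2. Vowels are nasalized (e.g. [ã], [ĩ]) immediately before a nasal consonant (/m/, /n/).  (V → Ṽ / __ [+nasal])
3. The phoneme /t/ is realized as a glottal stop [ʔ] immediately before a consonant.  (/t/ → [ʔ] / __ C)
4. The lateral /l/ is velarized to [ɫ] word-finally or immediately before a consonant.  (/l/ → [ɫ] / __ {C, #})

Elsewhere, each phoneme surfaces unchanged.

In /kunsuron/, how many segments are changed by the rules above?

3

Segments that undergo a rule: /u/ → [ũ] (rule 2); /r/ → [ɾ] (rule 1); /o/ → [õ] (rule 2).
All other segments surface unchanged.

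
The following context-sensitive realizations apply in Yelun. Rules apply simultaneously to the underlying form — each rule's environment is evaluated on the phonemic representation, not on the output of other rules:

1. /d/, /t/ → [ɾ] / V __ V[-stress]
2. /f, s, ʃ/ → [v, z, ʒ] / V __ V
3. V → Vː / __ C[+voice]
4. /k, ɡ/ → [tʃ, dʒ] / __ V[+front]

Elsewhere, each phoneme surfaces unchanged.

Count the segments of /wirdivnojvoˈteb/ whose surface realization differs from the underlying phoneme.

4

Segments that undergo a rule: /i/ → [iː] (rule 3); /i/ → [iː] (rule 3); /o/ → [oː] (rule 3); /e/ → [eː] (rule 3).
All other segments surface unchanged.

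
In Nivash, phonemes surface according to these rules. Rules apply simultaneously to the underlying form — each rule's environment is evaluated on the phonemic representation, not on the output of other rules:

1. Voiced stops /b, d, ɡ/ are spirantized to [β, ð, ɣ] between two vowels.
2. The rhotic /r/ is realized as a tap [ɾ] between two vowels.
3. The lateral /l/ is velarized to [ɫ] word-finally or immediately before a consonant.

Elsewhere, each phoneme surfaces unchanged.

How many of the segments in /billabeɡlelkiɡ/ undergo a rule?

3

Segments that undergo a rule: /l/ → [ɫ] (rule 3); /b/ → [β] (rule 1); /l/ → [ɫ] (rule 3).
All other segments surface unchanged.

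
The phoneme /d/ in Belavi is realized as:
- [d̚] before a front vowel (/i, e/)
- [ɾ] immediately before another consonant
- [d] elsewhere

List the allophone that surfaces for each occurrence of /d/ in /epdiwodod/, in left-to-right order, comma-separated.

Occurrence 1 (position 3): before a front vowel (/i, e/) → [d̚].
Occurrence 2 (position 7): no conditioning environment matches → elsewhere allophone [d].
Occurrence 3 (position 9): no conditioning environment matches → elsewhere allophone [d].

[d̚], [d], [d]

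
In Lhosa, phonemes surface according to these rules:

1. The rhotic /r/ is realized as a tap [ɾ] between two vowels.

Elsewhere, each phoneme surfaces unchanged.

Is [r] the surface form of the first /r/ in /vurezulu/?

Rule 1 applies to /r/ (between /u/ and /e/: between two vowels) → [ɾ].
The actual realization is [ɾ], not [r].

No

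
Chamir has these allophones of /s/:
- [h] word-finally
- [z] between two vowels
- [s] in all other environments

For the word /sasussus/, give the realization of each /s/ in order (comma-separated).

Occurrence 1 (position 1): no conditioning environment matches → elsewhere allophone [s].
Occurrence 2 (position 3): between two vowels → [z].
Occurrence 3 (position 5): no conditioning environment matches → elsewhere allophone [s].
Occurrence 4 (position 6): no conditioning environment matches → elsewhere allophone [s].
Occurrence 5 (position 8): word-finally → [h].

[s], [z], [s], [s], [h]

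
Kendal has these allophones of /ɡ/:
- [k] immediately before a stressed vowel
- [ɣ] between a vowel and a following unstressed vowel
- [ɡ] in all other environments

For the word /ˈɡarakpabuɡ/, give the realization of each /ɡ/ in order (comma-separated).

[k], [ɡ]

Occurrence 1 (position 1): immediately before a stressed vowel → [k].
Occurrence 2 (position 10): no conditioning environment matches → elsewhere allophone [ɡ].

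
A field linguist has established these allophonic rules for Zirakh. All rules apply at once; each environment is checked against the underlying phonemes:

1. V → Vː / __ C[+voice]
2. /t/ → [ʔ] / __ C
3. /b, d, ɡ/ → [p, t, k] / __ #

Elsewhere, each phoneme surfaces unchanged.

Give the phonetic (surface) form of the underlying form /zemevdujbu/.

[zeːmeːvduːjbu]

/z/ (word-initial): no rule targets it → [z].
/e/ — between /z/ and /m/, before a voiced consonant — surfaces as [eː] (rule 1).
/m/ stays [m].
Rule 1 applies to /e/ (between /m/ and /v/: before a voiced consonant) → [eː].
/v/ — not in any rule's target class → [v].
/d/ (between /v/ and /u/): rule 3 targets it, but not word-finally → unchanged [d].
/u/ meets the environment for rule 1 (before a voiced consonant) → [uː].
/j/ stays [j].
/b/ (between /j/ and /u/) is in the target of rule 3 but the environment (word-finally) is not met → [b].
/u/ — word-final; rule 1 does not apply here → [u].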